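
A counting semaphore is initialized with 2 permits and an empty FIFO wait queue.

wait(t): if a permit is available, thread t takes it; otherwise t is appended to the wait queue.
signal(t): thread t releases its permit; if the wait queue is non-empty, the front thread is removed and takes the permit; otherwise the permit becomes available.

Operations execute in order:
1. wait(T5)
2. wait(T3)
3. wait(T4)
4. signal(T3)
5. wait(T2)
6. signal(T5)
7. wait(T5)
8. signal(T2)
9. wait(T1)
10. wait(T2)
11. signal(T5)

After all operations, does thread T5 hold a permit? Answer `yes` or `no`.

Step 1: wait(T5) -> count=1 queue=[] holders={T5}
Step 2: wait(T3) -> count=0 queue=[] holders={T3,T5}
Step 3: wait(T4) -> count=0 queue=[T4] holders={T3,T5}
Step 4: signal(T3) -> count=0 queue=[] holders={T4,T5}
Step 5: wait(T2) -> count=0 queue=[T2] holders={T4,T5}
Step 6: signal(T5) -> count=0 queue=[] holders={T2,T4}
Step 7: wait(T5) -> count=0 queue=[T5] holders={T2,T4}
Step 8: signal(T2) -> count=0 queue=[] holders={T4,T5}
Step 9: wait(T1) -> count=0 queue=[T1] holders={T4,T5}
Step 10: wait(T2) -> count=0 queue=[T1,T2] holders={T4,T5}
Step 11: signal(T5) -> count=0 queue=[T2] holders={T1,T4}
Final holders: {T1,T4} -> T5 not in holders

Answer: no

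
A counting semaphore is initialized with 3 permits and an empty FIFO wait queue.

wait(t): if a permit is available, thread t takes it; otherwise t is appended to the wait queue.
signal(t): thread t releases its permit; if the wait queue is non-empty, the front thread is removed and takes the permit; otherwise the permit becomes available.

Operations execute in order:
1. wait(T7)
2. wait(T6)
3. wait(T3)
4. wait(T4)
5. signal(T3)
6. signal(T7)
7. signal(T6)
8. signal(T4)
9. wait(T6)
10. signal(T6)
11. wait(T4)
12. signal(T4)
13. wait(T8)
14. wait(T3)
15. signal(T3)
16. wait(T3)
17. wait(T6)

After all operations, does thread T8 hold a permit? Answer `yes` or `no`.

Answer: yes

Derivation:
Step 1: wait(T7) -> count=2 queue=[] holders={T7}
Step 2: wait(T6) -> count=1 queue=[] holders={T6,T7}
Step 3: wait(T3) -> count=0 queue=[] holders={T3,T6,T7}
Step 4: wait(T4) -> count=0 queue=[T4] holders={T3,T6,T7}
Step 5: signal(T3) -> count=0 queue=[] holders={T4,T6,T7}
Step 6: signal(T7) -> count=1 queue=[] holders={T4,T6}
Step 7: signal(T6) -> count=2 queue=[] holders={T4}
Step 8: signal(T4) -> count=3 queue=[] holders={none}
Step 9: wait(T6) -> count=2 queue=[] holders={T6}
Step 10: signal(T6) -> count=3 queue=[] holders={none}
Step 11: wait(T4) -> count=2 queue=[] holders={T4}
Step 12: signal(T4) -> count=3 queue=[] holders={none}
Step 13: wait(T8) -> count=2 queue=[] holders={T8}
Step 14: wait(T3) -> count=1 queue=[] holders={T3,T8}
Step 15: signal(T3) -> count=2 queue=[] holders={T8}
Step 16: wait(T3) -> count=1 queue=[] holders={T3,T8}
Step 17: wait(T6) -> count=0 queue=[] holders={T3,T6,T8}
Final holders: {T3,T6,T8} -> T8 in holders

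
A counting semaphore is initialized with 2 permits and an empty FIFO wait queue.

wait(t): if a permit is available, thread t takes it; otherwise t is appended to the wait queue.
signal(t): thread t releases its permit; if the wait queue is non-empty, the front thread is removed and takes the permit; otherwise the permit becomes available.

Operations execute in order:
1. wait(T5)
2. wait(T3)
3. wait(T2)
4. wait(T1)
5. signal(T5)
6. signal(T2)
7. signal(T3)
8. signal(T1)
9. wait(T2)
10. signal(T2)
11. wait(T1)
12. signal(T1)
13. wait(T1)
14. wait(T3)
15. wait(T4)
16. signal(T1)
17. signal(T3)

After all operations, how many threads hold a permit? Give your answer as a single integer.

Answer: 1

Derivation:
Step 1: wait(T5) -> count=1 queue=[] holders={T5}
Step 2: wait(T3) -> count=0 queue=[] holders={T3,T5}
Step 3: wait(T2) -> count=0 queue=[T2] holders={T3,T5}
Step 4: wait(T1) -> count=0 queue=[T2,T1] holders={T3,T5}
Step 5: signal(T5) -> count=0 queue=[T1] holders={T2,T3}
Step 6: signal(T2) -> count=0 queue=[] holders={T1,T3}
Step 7: signal(T3) -> count=1 queue=[] holders={T1}
Step 8: signal(T1) -> count=2 queue=[] holders={none}
Step 9: wait(T2) -> count=1 queue=[] holders={T2}
Step 10: signal(T2) -> count=2 queue=[] holders={none}
Step 11: wait(T1) -> count=1 queue=[] holders={T1}
Step 12: signal(T1) -> count=2 queue=[] holders={none}
Step 13: wait(T1) -> count=1 queue=[] holders={T1}
Step 14: wait(T3) -> count=0 queue=[] holders={T1,T3}
Step 15: wait(T4) -> count=0 queue=[T4] holders={T1,T3}
Step 16: signal(T1) -> count=0 queue=[] holders={T3,T4}
Step 17: signal(T3) -> count=1 queue=[] holders={T4}
Final holders: {T4} -> 1 thread(s)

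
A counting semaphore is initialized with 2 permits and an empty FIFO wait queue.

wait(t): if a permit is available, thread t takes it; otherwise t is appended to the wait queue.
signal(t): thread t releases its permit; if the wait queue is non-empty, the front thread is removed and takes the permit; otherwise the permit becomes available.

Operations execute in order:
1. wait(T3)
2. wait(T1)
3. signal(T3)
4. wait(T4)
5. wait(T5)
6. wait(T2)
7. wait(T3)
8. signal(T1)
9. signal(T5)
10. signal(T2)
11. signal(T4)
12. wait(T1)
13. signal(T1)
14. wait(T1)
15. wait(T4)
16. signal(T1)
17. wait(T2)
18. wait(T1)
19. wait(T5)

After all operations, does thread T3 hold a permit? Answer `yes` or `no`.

Step 1: wait(T3) -> count=1 queue=[] holders={T3}
Step 2: wait(T1) -> count=0 queue=[] holders={T1,T3}
Step 3: signal(T3) -> count=1 queue=[] holders={T1}
Step 4: wait(T4) -> count=0 queue=[] holders={T1,T4}
Step 5: wait(T5) -> count=0 queue=[T5] holders={T1,T4}
Step 6: wait(T2) -> count=0 queue=[T5,T2] holders={T1,T4}
Step 7: wait(T3) -> count=0 queue=[T5,T2,T3] holders={T1,T4}
Step 8: signal(T1) -> count=0 queue=[T2,T3] holders={T4,T5}
Step 9: signal(T5) -> count=0 queue=[T3] holders={T2,T4}
Step 10: signal(T2) -> count=0 queue=[] holders={T3,T4}
Step 11: signal(T4) -> count=1 queue=[] holders={T3}
Step 12: wait(T1) -> count=0 queue=[] holders={T1,T3}
Step 13: signal(T1) -> count=1 queue=[] holders={T3}
Step 14: wait(T1) -> count=0 queue=[] holders={T1,T3}
Step 15: wait(T4) -> count=0 queue=[T4] holders={T1,T3}
Step 16: signal(T1) -> count=0 queue=[] holders={T3,T4}
Step 17: wait(T2) -> count=0 queue=[T2] holders={T3,T4}
Step 18: wait(T1) -> count=0 queue=[T2,T1] holders={T3,T4}
Step 19: wait(T5) -> count=0 queue=[T2,T1,T5] holders={T3,T4}
Final holders: {T3,T4} -> T3 in holders

Answer: yes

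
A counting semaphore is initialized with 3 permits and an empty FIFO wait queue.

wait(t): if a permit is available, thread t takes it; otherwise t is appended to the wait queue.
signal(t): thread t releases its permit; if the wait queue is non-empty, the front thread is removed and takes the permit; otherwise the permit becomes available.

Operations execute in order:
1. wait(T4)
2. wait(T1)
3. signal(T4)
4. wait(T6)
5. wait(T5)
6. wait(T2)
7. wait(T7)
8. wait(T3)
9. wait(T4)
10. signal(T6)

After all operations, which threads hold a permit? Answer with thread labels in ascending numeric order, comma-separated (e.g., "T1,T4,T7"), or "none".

Step 1: wait(T4) -> count=2 queue=[] holders={T4}
Step 2: wait(T1) -> count=1 queue=[] holders={T1,T4}
Step 3: signal(T4) -> count=2 queue=[] holders={T1}
Step 4: wait(T6) -> count=1 queue=[] holders={T1,T6}
Step 5: wait(T5) -> count=0 queue=[] holders={T1,T5,T6}
Step 6: wait(T2) -> count=0 queue=[T2] holders={T1,T5,T6}
Step 7: wait(T7) -> count=0 queue=[T2,T7] holders={T1,T5,T6}
Step 8: wait(T3) -> count=0 queue=[T2,T7,T3] holders={T1,T5,T6}
Step 9: wait(T4) -> count=0 queue=[T2,T7,T3,T4] holders={T1,T5,T6}
Step 10: signal(T6) -> count=0 queue=[T7,T3,T4] holders={T1,T2,T5}
Final holders: T1,T2,T5

Answer: T1,T2,T5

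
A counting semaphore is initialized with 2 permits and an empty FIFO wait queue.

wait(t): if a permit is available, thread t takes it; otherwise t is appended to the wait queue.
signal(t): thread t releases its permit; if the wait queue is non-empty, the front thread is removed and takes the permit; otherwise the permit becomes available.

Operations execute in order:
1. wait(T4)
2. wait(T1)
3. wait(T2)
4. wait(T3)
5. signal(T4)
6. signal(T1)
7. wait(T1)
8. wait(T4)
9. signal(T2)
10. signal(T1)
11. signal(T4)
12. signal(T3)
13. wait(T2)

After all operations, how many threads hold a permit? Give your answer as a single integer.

Step 1: wait(T4) -> count=1 queue=[] holders={T4}
Step 2: wait(T1) -> count=0 queue=[] holders={T1,T4}
Step 3: wait(T2) -> count=0 queue=[T2] holders={T1,T4}
Step 4: wait(T3) -> count=0 queue=[T2,T3] holders={T1,T4}
Step 5: signal(T4) -> count=0 queue=[T3] holders={T1,T2}
Step 6: signal(T1) -> count=0 queue=[] holders={T2,T3}
Step 7: wait(T1) -> count=0 queue=[T1] holders={T2,T3}
Step 8: wait(T4) -> count=0 queue=[T1,T4] holders={T2,T3}
Step 9: signal(T2) -> count=0 queue=[T4] holders={T1,T3}
Step 10: signal(T1) -> count=0 queue=[] holders={T3,T4}
Step 11: signal(T4) -> count=1 queue=[] holders={T3}
Step 12: signal(T3) -> count=2 queue=[] holders={none}
Step 13: wait(T2) -> count=1 queue=[] holders={T2}
Final holders: {T2} -> 1 thread(s)

Answer: 1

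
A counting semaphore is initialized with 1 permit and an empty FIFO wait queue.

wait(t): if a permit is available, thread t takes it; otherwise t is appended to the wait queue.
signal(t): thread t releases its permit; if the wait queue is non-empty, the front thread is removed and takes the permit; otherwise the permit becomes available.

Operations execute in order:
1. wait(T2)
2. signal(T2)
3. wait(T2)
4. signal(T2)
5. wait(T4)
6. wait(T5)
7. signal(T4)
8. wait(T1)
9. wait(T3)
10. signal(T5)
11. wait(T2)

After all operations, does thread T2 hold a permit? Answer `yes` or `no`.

Step 1: wait(T2) -> count=0 queue=[] holders={T2}
Step 2: signal(T2) -> count=1 queue=[] holders={none}
Step 3: wait(T2) -> count=0 queue=[] holders={T2}
Step 4: signal(T2) -> count=1 queue=[] holders={none}
Step 5: wait(T4) -> count=0 queue=[] holders={T4}
Step 6: wait(T5) -> count=0 queue=[T5] holders={T4}
Step 7: signal(T4) -> count=0 queue=[] holders={T5}
Step 8: wait(T1) -> count=0 queue=[T1] holders={T5}
Step 9: wait(T3) -> count=0 queue=[T1,T3] holders={T5}
Step 10: signal(T5) -> count=0 queue=[T3] holders={T1}
Step 11: wait(T2) -> count=0 queue=[T3,T2] holders={T1}
Final holders: {T1} -> T2 not in holders

Answer: no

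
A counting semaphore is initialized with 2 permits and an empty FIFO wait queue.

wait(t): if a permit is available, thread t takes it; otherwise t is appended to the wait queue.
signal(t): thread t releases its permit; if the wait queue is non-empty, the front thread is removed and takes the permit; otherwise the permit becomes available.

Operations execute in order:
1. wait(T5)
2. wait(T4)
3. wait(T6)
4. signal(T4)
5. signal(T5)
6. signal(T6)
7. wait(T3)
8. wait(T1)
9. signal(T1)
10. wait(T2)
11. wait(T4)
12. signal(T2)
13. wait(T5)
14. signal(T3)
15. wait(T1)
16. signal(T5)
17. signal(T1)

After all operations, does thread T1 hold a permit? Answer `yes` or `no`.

Step 1: wait(T5) -> count=1 queue=[] holders={T5}
Step 2: wait(T4) -> count=0 queue=[] holders={T4,T5}
Step 3: wait(T6) -> count=0 queue=[T6] holders={T4,T5}
Step 4: signal(T4) -> count=0 queue=[] holders={T5,T6}
Step 5: signal(T5) -> count=1 queue=[] holders={T6}
Step 6: signal(T6) -> count=2 queue=[] holders={none}
Step 7: wait(T3) -> count=1 queue=[] holders={T3}
Step 8: wait(T1) -> count=0 queue=[] holders={T1,T3}
Step 9: signal(T1) -> count=1 queue=[] holders={T3}
Step 10: wait(T2) -> count=0 queue=[] holders={T2,T3}
Step 11: wait(T4) -> count=0 queue=[T4] holders={T2,T3}
Step 12: signal(T2) -> count=0 queue=[] holders={T3,T4}
Step 13: wait(T5) -> count=0 queue=[T5] holders={T3,T4}
Step 14: signal(T3) -> count=0 queue=[] holders={T4,T5}
Step 15: wait(T1) -> count=0 queue=[T1] holders={T4,T5}
Step 16: signal(T5) -> count=0 queue=[] holders={T1,T4}
Step 17: signal(T1) -> count=1 queue=[] holders={T4}
Final holders: {T4} -> T1 not in holders

Answer: no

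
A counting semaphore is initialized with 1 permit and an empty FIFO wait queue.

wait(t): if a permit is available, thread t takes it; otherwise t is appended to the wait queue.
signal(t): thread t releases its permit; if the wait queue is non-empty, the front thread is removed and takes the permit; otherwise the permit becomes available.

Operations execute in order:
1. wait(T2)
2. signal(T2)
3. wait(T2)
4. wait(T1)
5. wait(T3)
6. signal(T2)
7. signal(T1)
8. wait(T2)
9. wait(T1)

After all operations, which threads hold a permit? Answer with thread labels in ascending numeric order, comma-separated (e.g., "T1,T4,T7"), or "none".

Answer: T3

Derivation:
Step 1: wait(T2) -> count=0 queue=[] holders={T2}
Step 2: signal(T2) -> count=1 queue=[] holders={none}
Step 3: wait(T2) -> count=0 queue=[] holders={T2}
Step 4: wait(T1) -> count=0 queue=[T1] holders={T2}
Step 5: wait(T3) -> count=0 queue=[T1,T3] holders={T2}
Step 6: signal(T2) -> count=0 queue=[T3] holders={T1}
Step 7: signal(T1) -> count=0 queue=[] holders={T3}
Step 8: wait(T2) -> count=0 queue=[T2] holders={T3}
Step 9: wait(T1) -> count=0 queue=[T2,T1] holders={T3}
Final holders: T3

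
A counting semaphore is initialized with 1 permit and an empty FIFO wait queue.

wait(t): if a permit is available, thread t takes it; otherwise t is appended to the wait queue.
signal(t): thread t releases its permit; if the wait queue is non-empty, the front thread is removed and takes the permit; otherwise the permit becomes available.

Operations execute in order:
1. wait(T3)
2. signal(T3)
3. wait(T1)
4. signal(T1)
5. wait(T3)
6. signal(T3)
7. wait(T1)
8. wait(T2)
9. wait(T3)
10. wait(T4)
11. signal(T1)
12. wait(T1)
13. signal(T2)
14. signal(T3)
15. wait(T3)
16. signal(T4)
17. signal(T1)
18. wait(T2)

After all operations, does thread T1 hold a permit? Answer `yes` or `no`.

Answer: no

Derivation:
Step 1: wait(T3) -> count=0 queue=[] holders={T3}
Step 2: signal(T3) -> count=1 queue=[] holders={none}
Step 3: wait(T1) -> count=0 queue=[] holders={T1}
Step 4: signal(T1) -> count=1 queue=[] holders={none}
Step 5: wait(T3) -> count=0 queue=[] holders={T3}
Step 6: signal(T3) -> count=1 queue=[] holders={none}
Step 7: wait(T1) -> count=0 queue=[] holders={T1}
Step 8: wait(T2) -> count=0 queue=[T2] holders={T1}
Step 9: wait(T3) -> count=0 queue=[T2,T3] holders={T1}
Step 10: wait(T4) -> count=0 queue=[T2,T3,T4] holders={T1}
Step 11: signal(T1) -> count=0 queue=[T3,T4] holders={T2}
Step 12: wait(T1) -> count=0 queue=[T3,T4,T1] holders={T2}
Step 13: signal(T2) -> count=0 queue=[T4,T1] holders={T3}
Step 14: signal(T3) -> count=0 queue=[T1] holders={T4}
Step 15: wait(T3) -> count=0 queue=[T1,T3] holders={T4}
Step 16: signal(T4) -> count=0 queue=[T3] holders={T1}
Step 17: signal(T1) -> count=0 queue=[] holders={T3}
Step 18: wait(T2) -> count=0 queue=[T2] holders={T3}
Final holders: {T3} -> T1 not in holders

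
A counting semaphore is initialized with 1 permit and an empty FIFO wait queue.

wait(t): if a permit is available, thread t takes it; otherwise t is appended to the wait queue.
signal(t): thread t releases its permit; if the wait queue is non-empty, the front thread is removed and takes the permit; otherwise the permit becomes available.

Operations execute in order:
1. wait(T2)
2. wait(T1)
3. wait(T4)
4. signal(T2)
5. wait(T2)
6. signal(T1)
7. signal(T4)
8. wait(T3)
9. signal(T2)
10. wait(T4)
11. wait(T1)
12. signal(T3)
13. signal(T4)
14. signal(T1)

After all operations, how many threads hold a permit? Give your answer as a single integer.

Step 1: wait(T2) -> count=0 queue=[] holders={T2}
Step 2: wait(T1) -> count=0 queue=[T1] holders={T2}
Step 3: wait(T4) -> count=0 queue=[T1,T4] holders={T2}
Step 4: signal(T2) -> count=0 queue=[T4] holders={T1}
Step 5: wait(T2) -> count=0 queue=[T4,T2] holders={T1}
Step 6: signal(T1) -> count=0 queue=[T2] holders={T4}
Step 7: signal(T4) -> count=0 queue=[] holders={T2}
Step 8: wait(T3) -> count=0 queue=[T3] holders={T2}
Step 9: signal(T2) -> count=0 queue=[] holders={T3}
Step 10: wait(T4) -> count=0 queue=[T4] holders={T3}
Step 11: wait(T1) -> count=0 queue=[T4,T1] holders={T3}
Step 12: signal(T3) -> count=0 queue=[T1] holders={T4}
Step 13: signal(T4) -> count=0 queue=[] holders={T1}
Step 14: signal(T1) -> count=1 queue=[] holders={none}
Final holders: {none} -> 0 thread(s)

Answer: 0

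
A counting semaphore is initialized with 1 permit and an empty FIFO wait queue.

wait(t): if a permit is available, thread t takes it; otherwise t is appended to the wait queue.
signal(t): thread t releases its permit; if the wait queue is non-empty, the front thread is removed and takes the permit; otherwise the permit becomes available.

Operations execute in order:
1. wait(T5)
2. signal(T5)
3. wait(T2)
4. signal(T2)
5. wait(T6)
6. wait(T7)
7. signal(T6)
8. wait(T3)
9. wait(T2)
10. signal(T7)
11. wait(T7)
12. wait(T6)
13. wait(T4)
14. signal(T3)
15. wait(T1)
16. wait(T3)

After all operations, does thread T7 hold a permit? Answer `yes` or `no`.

Answer: no

Derivation:
Step 1: wait(T5) -> count=0 queue=[] holders={T5}
Step 2: signal(T5) -> count=1 queue=[] holders={none}
Step 3: wait(T2) -> count=0 queue=[] holders={T2}
Step 4: signal(T2) -> count=1 queue=[] holders={none}
Step 5: wait(T6) -> count=0 queue=[] holders={T6}
Step 6: wait(T7) -> count=0 queue=[T7] holders={T6}
Step 7: signal(T6) -> count=0 queue=[] holders={T7}
Step 8: wait(T3) -> count=0 queue=[T3] holders={T7}
Step 9: wait(T2) -> count=0 queue=[T3,T2] holders={T7}
Step 10: signal(T7) -> count=0 queue=[T2] holders={T3}
Step 11: wait(T7) -> count=0 queue=[T2,T7] holders={T3}
Step 12: wait(T6) -> count=0 queue=[T2,T7,T6] holders={T3}
Step 13: wait(T4) -> count=0 queue=[T2,T7,T6,T4] holders={T3}
Step 14: signal(T3) -> count=0 queue=[T7,T6,T4] holders={T2}
Step 15: wait(T1) -> count=0 queue=[T7,T6,T4,T1] holders={T2}
Step 16: wait(T3) -> count=0 queue=[T7,T6,T4,T1,T3] holders={T2}
Final holders: {T2} -> T7 not in holders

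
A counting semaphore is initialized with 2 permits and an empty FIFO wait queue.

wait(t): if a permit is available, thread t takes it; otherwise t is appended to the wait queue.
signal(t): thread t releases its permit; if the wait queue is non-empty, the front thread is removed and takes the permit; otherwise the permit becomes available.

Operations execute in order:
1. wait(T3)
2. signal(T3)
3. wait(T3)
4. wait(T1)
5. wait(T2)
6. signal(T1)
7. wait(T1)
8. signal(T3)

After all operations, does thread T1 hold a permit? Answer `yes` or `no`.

Answer: yes

Derivation:
Step 1: wait(T3) -> count=1 queue=[] holders={T3}
Step 2: signal(T3) -> count=2 queue=[] holders={none}
Step 3: wait(T3) -> count=1 queue=[] holders={T3}
Step 4: wait(T1) -> count=0 queue=[] holders={T1,T3}
Step 5: wait(T2) -> count=0 queue=[T2] holders={T1,T3}
Step 6: signal(T1) -> count=0 queue=[] holders={T2,T3}
Step 7: wait(T1) -> count=0 queue=[T1] holders={T2,T3}
Step 8: signal(T3) -> count=0 queue=[] holders={T1,T2}
Final holders: {T1,T2} -> T1 in holders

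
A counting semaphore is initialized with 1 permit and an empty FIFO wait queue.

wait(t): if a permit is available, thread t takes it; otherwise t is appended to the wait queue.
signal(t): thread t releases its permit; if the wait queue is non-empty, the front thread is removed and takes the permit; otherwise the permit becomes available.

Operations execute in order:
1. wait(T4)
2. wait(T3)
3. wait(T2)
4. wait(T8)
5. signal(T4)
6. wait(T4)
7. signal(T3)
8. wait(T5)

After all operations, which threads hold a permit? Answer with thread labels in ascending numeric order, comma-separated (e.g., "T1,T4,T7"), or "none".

Step 1: wait(T4) -> count=0 queue=[] holders={T4}
Step 2: wait(T3) -> count=0 queue=[T3] holders={T4}
Step 3: wait(T2) -> count=0 queue=[T3,T2] holders={T4}
Step 4: wait(T8) -> count=0 queue=[T3,T2,T8] holders={T4}
Step 5: signal(T4) -> count=0 queue=[T2,T8] holders={T3}
Step 6: wait(T4) -> count=0 queue=[T2,T8,T4] holders={T3}
Step 7: signal(T3) -> count=0 queue=[T8,T4] holders={T2}
Step 8: wait(T5) -> count=0 queue=[T8,T4,T5] holders={T2}
Final holders: T2

Answer: T2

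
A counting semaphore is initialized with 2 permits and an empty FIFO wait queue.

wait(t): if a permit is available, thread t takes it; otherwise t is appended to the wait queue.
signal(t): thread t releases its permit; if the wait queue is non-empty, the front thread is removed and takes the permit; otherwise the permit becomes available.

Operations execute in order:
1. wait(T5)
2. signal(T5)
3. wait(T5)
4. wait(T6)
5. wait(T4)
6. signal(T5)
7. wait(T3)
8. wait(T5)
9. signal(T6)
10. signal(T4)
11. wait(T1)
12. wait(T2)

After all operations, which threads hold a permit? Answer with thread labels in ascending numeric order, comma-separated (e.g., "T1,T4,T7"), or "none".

Step 1: wait(T5) -> count=1 queue=[] holders={T5}
Step 2: signal(T5) -> count=2 queue=[] holders={none}
Step 3: wait(T5) -> count=1 queue=[] holders={T5}
Step 4: wait(T6) -> count=0 queue=[] holders={T5,T6}
Step 5: wait(T4) -> count=0 queue=[T4] holders={T5,T6}
Step 6: signal(T5) -> count=0 queue=[] holders={T4,T6}
Step 7: wait(T3) -> count=0 queue=[T3] holders={T4,T6}
Step 8: wait(T5) -> count=0 queue=[T3,T5] holders={T4,T6}
Step 9: signal(T6) -> count=0 queue=[T5] holders={T3,T4}
Step 10: signal(T4) -> count=0 queue=[] holders={T3,T5}
Step 11: wait(T1) -> count=0 queue=[T1] holders={T3,T5}
Step 12: wait(T2) -> count=0 queue=[T1,T2] holders={T3,T5}
Final holders: T3,T5

Answer: T3,T5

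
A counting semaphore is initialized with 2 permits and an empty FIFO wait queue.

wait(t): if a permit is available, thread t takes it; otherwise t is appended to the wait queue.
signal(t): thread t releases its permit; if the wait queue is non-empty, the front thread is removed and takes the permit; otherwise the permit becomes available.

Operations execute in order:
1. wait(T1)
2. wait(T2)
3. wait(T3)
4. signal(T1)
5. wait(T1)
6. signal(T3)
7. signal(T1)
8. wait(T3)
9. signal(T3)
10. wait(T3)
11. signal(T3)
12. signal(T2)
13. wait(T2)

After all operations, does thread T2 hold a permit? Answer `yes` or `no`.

Answer: yes

Derivation:
Step 1: wait(T1) -> count=1 queue=[] holders={T1}
Step 2: wait(T2) -> count=0 queue=[] holders={T1,T2}
Step 3: wait(T3) -> count=0 queue=[T3] holders={T1,T2}
Step 4: signal(T1) -> count=0 queue=[] holders={T2,T3}
Step 5: wait(T1) -> count=0 queue=[T1] holders={T2,T3}
Step 6: signal(T3) -> count=0 queue=[] holders={T1,T2}
Step 7: signal(T1) -> count=1 queue=[] holders={T2}
Step 8: wait(T3) -> count=0 queue=[] holders={T2,T3}
Step 9: signal(T3) -> count=1 queue=[] holders={T2}
Step 10: wait(T3) -> count=0 queue=[] holders={T2,T3}
Step 11: signal(T3) -> count=1 queue=[] holders={T2}
Step 12: signal(T2) -> count=2 queue=[] holders={none}
Step 13: wait(T2) -> count=1 queue=[] holders={T2}
Final holders: {T2} -> T2 in holders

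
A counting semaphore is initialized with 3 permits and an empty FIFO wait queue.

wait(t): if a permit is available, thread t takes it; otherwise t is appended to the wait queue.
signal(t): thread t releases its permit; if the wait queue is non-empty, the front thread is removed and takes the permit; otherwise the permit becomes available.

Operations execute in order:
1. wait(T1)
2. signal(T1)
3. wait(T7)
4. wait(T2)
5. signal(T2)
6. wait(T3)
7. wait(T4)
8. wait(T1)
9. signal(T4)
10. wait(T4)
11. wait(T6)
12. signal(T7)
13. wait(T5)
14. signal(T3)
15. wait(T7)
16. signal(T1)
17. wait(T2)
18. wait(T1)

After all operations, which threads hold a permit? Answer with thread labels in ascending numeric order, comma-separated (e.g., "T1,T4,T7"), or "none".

Answer: T4,T5,T6

Derivation:
Step 1: wait(T1) -> count=2 queue=[] holders={T1}
Step 2: signal(T1) -> count=3 queue=[] holders={none}
Step 3: wait(T7) -> count=2 queue=[] holders={T7}
Step 4: wait(T2) -> count=1 queue=[] holders={T2,T7}
Step 5: signal(T2) -> count=2 queue=[] holders={T7}
Step 6: wait(T3) -> count=1 queue=[] holders={T3,T7}
Step 7: wait(T4) -> count=0 queue=[] holders={T3,T4,T7}
Step 8: wait(T1) -> count=0 queue=[T1] holders={T3,T4,T7}
Step 9: signal(T4) -> count=0 queue=[] holders={T1,T3,T7}
Step 10: wait(T4) -> count=0 queue=[T4] holders={T1,T3,T7}
Step 11: wait(T6) -> count=0 queue=[T4,T6] holders={T1,T3,T7}
Step 12: signal(T7) -> count=0 queue=[T6] holders={T1,T3,T4}
Step 13: wait(T5) -> count=0 queue=[T6,T5] holders={T1,T3,T4}
Step 14: signal(T3) -> count=0 queue=[T5] holders={T1,T4,T6}
Step 15: wait(T7) -> count=0 queue=[T5,T7] holders={T1,T4,T6}
Step 16: signal(T1) -> count=0 queue=[T7] holders={T4,T5,T6}
Step 17: wait(T2) -> count=0 queue=[T7,T2] holders={T4,T5,T6}
Step 18: wait(T1) -> count=0 queue=[T7,T2,T1] holders={T4,T5,T6}
Final holders: T4,T5,T6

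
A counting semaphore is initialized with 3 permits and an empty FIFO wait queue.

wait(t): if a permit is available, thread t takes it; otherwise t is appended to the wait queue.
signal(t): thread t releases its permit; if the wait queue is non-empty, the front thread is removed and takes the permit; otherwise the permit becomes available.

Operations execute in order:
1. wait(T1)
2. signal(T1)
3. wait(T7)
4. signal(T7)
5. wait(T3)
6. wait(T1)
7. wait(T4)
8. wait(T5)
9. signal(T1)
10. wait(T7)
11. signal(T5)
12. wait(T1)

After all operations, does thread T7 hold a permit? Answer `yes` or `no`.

Answer: yes

Derivation:
Step 1: wait(T1) -> count=2 queue=[] holders={T1}
Step 2: signal(T1) -> count=3 queue=[] holders={none}
Step 3: wait(T7) -> count=2 queue=[] holders={T7}
Step 4: signal(T7) -> count=3 queue=[] holders={none}
Step 5: wait(T3) -> count=2 queue=[] holders={T3}
Step 6: wait(T1) -> count=1 queue=[] holders={T1,T3}
Step 7: wait(T4) -> count=0 queue=[] holders={T1,T3,T4}
Step 8: wait(T5) -> count=0 queue=[T5] holders={T1,T3,T4}
Step 9: signal(T1) -> count=0 queue=[] holders={T3,T4,T5}
Step 10: wait(T7) -> count=0 queue=[T7] holders={T3,T4,T5}
Step 11: signal(T5) -> count=0 queue=[] holders={T3,T4,T7}
Step 12: wait(T1) -> count=0 queue=[T1] holders={T3,T4,T7}
Final holders: {T3,T4,T7} -> T7 in holders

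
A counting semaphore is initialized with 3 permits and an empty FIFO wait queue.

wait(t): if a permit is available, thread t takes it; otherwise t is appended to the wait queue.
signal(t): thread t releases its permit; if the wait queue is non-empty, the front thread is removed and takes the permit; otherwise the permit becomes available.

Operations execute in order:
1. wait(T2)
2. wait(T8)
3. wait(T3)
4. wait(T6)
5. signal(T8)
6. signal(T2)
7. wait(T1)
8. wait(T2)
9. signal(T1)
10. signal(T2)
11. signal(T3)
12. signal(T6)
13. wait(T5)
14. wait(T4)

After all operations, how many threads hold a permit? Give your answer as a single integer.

Answer: 2

Derivation:
Step 1: wait(T2) -> count=2 queue=[] holders={T2}
Step 2: wait(T8) -> count=1 queue=[] holders={T2,T8}
Step 3: wait(T3) -> count=0 queue=[] holders={T2,T3,T8}
Step 4: wait(T6) -> count=0 queue=[T6] holders={T2,T3,T8}
Step 5: signal(T8) -> count=0 queue=[] holders={T2,T3,T6}
Step 6: signal(T2) -> count=1 queue=[] holders={T3,T6}
Step 7: wait(T1) -> count=0 queue=[] holders={T1,T3,T6}
Step 8: wait(T2) -> count=0 queue=[T2] holders={T1,T3,T6}
Step 9: signal(T1) -> count=0 queue=[] holders={T2,T3,T6}
Step 10: signal(T2) -> count=1 queue=[] holders={T3,T6}
Step 11: signal(T3) -> count=2 queue=[] holders={T6}
Step 12: signal(T6) -> count=3 queue=[] holders={none}
Step 13: wait(T5) -> count=2 queue=[] holders={T5}
Step 14: wait(T4) -> count=1 queue=[] holders={T4,T5}
Final holders: {T4,T5} -> 2 thread(s)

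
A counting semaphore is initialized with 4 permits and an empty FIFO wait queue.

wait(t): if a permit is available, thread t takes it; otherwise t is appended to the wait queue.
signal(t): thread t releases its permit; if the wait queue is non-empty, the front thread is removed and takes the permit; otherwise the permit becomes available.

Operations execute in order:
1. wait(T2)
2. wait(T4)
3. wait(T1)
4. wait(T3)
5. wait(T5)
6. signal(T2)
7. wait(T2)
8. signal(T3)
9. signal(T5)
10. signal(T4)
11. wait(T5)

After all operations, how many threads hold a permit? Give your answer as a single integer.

Step 1: wait(T2) -> count=3 queue=[] holders={T2}
Step 2: wait(T4) -> count=2 queue=[] holders={T2,T4}
Step 3: wait(T1) -> count=1 queue=[] holders={T1,T2,T4}
Step 4: wait(T3) -> count=0 queue=[] holders={T1,T2,T3,T4}
Step 5: wait(T5) -> count=0 queue=[T5] holders={T1,T2,T3,T4}
Step 6: signal(T2) -> count=0 queue=[] holders={T1,T3,T4,T5}
Step 7: wait(T2) -> count=0 queue=[T2] holders={T1,T3,T4,T5}
Step 8: signal(T3) -> count=0 queue=[] holders={T1,T2,T4,T5}
Step 9: signal(T5) -> count=1 queue=[] holders={T1,T2,T4}
Step 10: signal(T4) -> count=2 queue=[] holders={T1,T2}
Step 11: wait(T5) -> count=1 queue=[] holders={T1,T2,T5}
Final holders: {T1,T2,T5} -> 3 thread(s)

Answer: 3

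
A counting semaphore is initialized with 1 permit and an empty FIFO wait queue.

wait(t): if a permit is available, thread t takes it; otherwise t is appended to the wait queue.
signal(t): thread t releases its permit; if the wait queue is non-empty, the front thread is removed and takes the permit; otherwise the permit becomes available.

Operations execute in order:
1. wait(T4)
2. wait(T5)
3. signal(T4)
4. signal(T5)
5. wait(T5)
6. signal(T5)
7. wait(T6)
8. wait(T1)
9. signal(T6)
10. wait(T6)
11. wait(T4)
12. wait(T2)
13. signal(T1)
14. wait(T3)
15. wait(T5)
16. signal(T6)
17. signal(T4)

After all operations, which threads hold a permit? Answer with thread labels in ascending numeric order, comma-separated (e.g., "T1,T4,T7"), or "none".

Step 1: wait(T4) -> count=0 queue=[] holders={T4}
Step 2: wait(T5) -> count=0 queue=[T5] holders={T4}
Step 3: signal(T4) -> count=0 queue=[] holders={T5}
Step 4: signal(T5) -> count=1 queue=[] holders={none}
Step 5: wait(T5) -> count=0 queue=[] holders={T5}
Step 6: signal(T5) -> count=1 queue=[] holders={none}
Step 7: wait(T6) -> count=0 queue=[] holders={T6}
Step 8: wait(T1) -> count=0 queue=[T1] holders={T6}
Step 9: signal(T6) -> count=0 queue=[] holders={T1}
Step 10: wait(T6) -> count=0 queue=[T6] holders={T1}
Step 11: wait(T4) -> count=0 queue=[T6,T4] holders={T1}
Step 12: wait(T2) -> count=0 queue=[T6,T4,T2] holders={T1}
Step 13: signal(T1) -> count=0 queue=[T4,T2] holders={T6}
Step 14: wait(T3) -> count=0 queue=[T4,T2,T3] holders={T6}
Step 15: wait(T5) -> count=0 queue=[T4,T2,T3,T5] holders={T6}
Step 16: signal(T6) -> count=0 queue=[T2,T3,T5] holders={T4}
Step 17: signal(T4) -> count=0 queue=[T3,T5] holders={T2}
Final holders: T2

Answer: T2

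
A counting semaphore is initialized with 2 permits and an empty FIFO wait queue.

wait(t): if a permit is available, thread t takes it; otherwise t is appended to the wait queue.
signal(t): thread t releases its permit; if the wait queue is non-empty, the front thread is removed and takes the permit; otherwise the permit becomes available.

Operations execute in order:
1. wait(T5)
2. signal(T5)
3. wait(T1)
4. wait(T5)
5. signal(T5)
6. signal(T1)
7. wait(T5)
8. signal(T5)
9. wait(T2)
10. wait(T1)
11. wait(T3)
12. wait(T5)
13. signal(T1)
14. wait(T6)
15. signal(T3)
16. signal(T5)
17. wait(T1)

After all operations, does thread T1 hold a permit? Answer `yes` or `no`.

Step 1: wait(T5) -> count=1 queue=[] holders={T5}
Step 2: signal(T5) -> count=2 queue=[] holders={none}
Step 3: wait(T1) -> count=1 queue=[] holders={T1}
Step 4: wait(T5) -> count=0 queue=[] holders={T1,T5}
Step 5: signal(T5) -> count=1 queue=[] holders={T1}
Step 6: signal(T1) -> count=2 queue=[] holders={none}
Step 7: wait(T5) -> count=1 queue=[] holders={T5}
Step 8: signal(T5) -> count=2 queue=[] holders={none}
Step 9: wait(T2) -> count=1 queue=[] holders={T2}
Step 10: wait(T1) -> count=0 queue=[] holders={T1,T2}
Step 11: wait(T3) -> count=0 queue=[T3] holders={T1,T2}
Step 12: wait(T5) -> count=0 queue=[T3,T5] holders={T1,T2}
Step 13: signal(T1) -> count=0 queue=[T5] holders={T2,T3}
Step 14: wait(T6) -> count=0 queue=[T5,T6] holders={T2,T3}
Step 15: signal(T3) -> count=0 queue=[T6] holders={T2,T5}
Step 16: signal(T5) -> count=0 queue=[] holders={T2,T6}
Step 17: wait(T1) -> count=0 queue=[T1] holders={T2,T6}
Final holders: {T2,T6} -> T1 not in holders

Answer: no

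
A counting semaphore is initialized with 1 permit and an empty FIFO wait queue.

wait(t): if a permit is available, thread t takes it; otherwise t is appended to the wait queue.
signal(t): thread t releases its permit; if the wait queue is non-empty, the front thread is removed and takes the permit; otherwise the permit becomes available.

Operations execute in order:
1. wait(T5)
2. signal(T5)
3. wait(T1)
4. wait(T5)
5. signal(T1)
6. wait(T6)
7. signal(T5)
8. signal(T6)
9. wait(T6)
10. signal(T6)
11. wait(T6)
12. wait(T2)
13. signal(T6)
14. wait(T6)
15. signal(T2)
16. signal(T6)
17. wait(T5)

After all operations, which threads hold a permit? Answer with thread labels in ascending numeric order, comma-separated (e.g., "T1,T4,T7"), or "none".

Answer: T5

Derivation:
Step 1: wait(T5) -> count=0 queue=[] holders={T5}
Step 2: signal(T5) -> count=1 queue=[] holders={none}
Step 3: wait(T1) -> count=0 queue=[] holders={T1}
Step 4: wait(T5) -> count=0 queue=[T5] holders={T1}
Step 5: signal(T1) -> count=0 queue=[] holders={T5}
Step 6: wait(T6) -> count=0 queue=[T6] holders={T5}
Step 7: signal(T5) -> count=0 queue=[] holders={T6}
Step 8: signal(T6) -> count=1 queue=[] holders={none}
Step 9: wait(T6) -> count=0 queue=[] holders={T6}
Step 10: signal(T6) -> count=1 queue=[] holders={none}
Step 11: wait(T6) -> count=0 queue=[] holders={T6}
Step 12: wait(T2) -> count=0 queue=[T2] holders={T6}
Step 13: signal(T6) -> count=0 queue=[] holders={T2}
Step 14: wait(T6) -> count=0 queue=[T6] holders={T2}
Step 15: signal(T2) -> count=0 queue=[] holders={T6}
Step 16: signal(T6) -> count=1 queue=[] holders={none}
Step 17: wait(T5) -> count=0 queue=[] holders={T5}
Final holders: T5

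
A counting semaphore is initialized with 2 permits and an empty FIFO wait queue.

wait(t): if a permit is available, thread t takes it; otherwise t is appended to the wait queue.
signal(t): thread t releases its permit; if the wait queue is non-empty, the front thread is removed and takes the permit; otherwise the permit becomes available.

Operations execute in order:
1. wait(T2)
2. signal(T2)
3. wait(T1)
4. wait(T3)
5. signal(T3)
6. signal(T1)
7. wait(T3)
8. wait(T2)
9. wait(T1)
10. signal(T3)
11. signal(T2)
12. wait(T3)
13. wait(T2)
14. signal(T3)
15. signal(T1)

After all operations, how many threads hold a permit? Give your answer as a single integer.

Step 1: wait(T2) -> count=1 queue=[] holders={T2}
Step 2: signal(T2) -> count=2 queue=[] holders={none}
Step 3: wait(T1) -> count=1 queue=[] holders={T1}
Step 4: wait(T3) -> count=0 queue=[] holders={T1,T3}
Step 5: signal(T3) -> count=1 queue=[] holders={T1}
Step 6: signal(T1) -> count=2 queue=[] holders={none}
Step 7: wait(T3) -> count=1 queue=[] holders={T3}
Step 8: wait(T2) -> count=0 queue=[] holders={T2,T3}
Step 9: wait(T1) -> count=0 queue=[T1] holders={T2,T3}
Step 10: signal(T3) -> count=0 queue=[] holders={T1,T2}
Step 11: signal(T2) -> count=1 queue=[] holders={T1}
Step 12: wait(T3) -> count=0 queue=[] holders={T1,T3}
Step 13: wait(T2) -> count=0 queue=[T2] holders={T1,T3}
Step 14: signal(T3) -> count=0 queue=[] holders={T1,T2}
Step 15: signal(T1) -> count=1 queue=[] holders={T2}
Final holders: {T2} -> 1 thread(s)

Answer: 1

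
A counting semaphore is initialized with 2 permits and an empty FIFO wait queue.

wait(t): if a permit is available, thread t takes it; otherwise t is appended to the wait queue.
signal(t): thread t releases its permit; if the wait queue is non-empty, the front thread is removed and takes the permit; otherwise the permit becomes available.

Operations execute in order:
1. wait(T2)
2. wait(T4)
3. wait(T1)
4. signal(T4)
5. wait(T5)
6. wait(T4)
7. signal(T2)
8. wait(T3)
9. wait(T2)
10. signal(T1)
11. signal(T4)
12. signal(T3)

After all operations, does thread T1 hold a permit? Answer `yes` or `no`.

Answer: no

Derivation:
Step 1: wait(T2) -> count=1 queue=[] holders={T2}
Step 2: wait(T4) -> count=0 queue=[] holders={T2,T4}
Step 3: wait(T1) -> count=0 queue=[T1] holders={T2,T4}
Step 4: signal(T4) -> count=0 queue=[] holders={T1,T2}
Step 5: wait(T5) -> count=0 queue=[T5] holders={T1,T2}
Step 6: wait(T4) -> count=0 queue=[T5,T4] holders={T1,T2}
Step 7: signal(T2) -> count=0 queue=[T4] holders={T1,T5}
Step 8: wait(T3) -> count=0 queue=[T4,T3] holders={T1,T5}
Step 9: wait(T2) -> count=0 queue=[T4,T3,T2] holders={T1,T5}
Step 10: signal(T1) -> count=0 queue=[T3,T2] holders={T4,T5}
Step 11: signal(T4) -> count=0 queue=[T2] holders={T3,T5}
Step 12: signal(T3) -> count=0 queue=[] holders={T2,T5}
Final holders: {T2,T5} -> T1 not in holders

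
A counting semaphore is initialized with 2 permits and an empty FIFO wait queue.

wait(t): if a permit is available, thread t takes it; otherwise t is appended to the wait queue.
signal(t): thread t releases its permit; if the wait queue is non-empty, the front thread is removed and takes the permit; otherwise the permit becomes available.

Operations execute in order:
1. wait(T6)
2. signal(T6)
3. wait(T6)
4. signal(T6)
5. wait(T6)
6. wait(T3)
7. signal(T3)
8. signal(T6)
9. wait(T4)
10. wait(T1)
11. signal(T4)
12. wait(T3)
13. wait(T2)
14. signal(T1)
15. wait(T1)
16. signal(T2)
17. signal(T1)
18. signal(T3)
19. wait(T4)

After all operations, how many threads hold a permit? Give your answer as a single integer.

Step 1: wait(T6) -> count=1 queue=[] holders={T6}
Step 2: signal(T6) -> count=2 queue=[] holders={none}
Step 3: wait(T6) -> count=1 queue=[] holders={T6}
Step 4: signal(T6) -> count=2 queue=[] holders={none}
Step 5: wait(T6) -> count=1 queue=[] holders={T6}
Step 6: wait(T3) -> count=0 queue=[] holders={T3,T6}
Step 7: signal(T3) -> count=1 queue=[] holders={T6}
Step 8: signal(T6) -> count=2 queue=[] holders={none}
Step 9: wait(T4) -> count=1 queue=[] holders={T4}
Step 10: wait(T1) -> count=0 queue=[] holders={T1,T4}
Step 11: signal(T4) -> count=1 queue=[] holders={T1}
Step 12: wait(T3) -> count=0 queue=[] holders={T1,T3}
Step 13: wait(T2) -> count=0 queue=[T2] holders={T1,T3}
Step 14: signal(T1) -> count=0 queue=[] holders={T2,T3}
Step 15: wait(T1) -> count=0 queue=[T1] holders={T2,T3}
Step 16: signal(T2) -> count=0 queue=[] holders={T1,T3}
Step 17: signal(T1) -> count=1 queue=[] holders={T3}
Step 18: signal(T3) -> count=2 queue=[] holders={none}
Step 19: wait(T4) -> count=1 queue=[] holders={T4}
Final holders: {T4} -> 1 thread(s)

Answer: 1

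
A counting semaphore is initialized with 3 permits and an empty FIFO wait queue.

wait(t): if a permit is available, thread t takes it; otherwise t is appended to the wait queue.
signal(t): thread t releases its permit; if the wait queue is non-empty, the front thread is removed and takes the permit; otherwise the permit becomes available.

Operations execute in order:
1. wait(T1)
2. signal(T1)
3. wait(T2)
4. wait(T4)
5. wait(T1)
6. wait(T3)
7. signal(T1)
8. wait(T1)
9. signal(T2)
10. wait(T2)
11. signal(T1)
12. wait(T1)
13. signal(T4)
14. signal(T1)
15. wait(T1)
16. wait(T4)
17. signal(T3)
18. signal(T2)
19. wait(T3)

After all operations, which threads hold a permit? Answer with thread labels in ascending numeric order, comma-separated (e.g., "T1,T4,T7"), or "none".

Step 1: wait(T1) -> count=2 queue=[] holders={T1}
Step 2: signal(T1) -> count=3 queue=[] holders={none}
Step 3: wait(T2) -> count=2 queue=[] holders={T2}
Step 4: wait(T4) -> count=1 queue=[] holders={T2,T4}
Step 5: wait(T1) -> count=0 queue=[] holders={T1,T2,T4}
Step 6: wait(T3) -> count=0 queue=[T3] holders={T1,T2,T4}
Step 7: signal(T1) -> count=0 queue=[] holders={T2,T3,T4}
Step 8: wait(T1) -> count=0 queue=[T1] holders={T2,T3,T4}
Step 9: signal(T2) -> count=0 queue=[] holders={T1,T3,T4}
Step 10: wait(T2) -> count=0 queue=[T2] holders={T1,T3,T4}
Step 11: signal(T1) -> count=0 queue=[] holders={T2,T3,T4}
Step 12: wait(T1) -> count=0 queue=[T1] holders={T2,T3,T4}
Step 13: signal(T4) -> count=0 queue=[] holders={T1,T2,T3}
Step 14: signal(T1) -> count=1 queue=[] holders={T2,T3}
Step 15: wait(T1) -> count=0 queue=[] holders={T1,T2,T3}
Step 16: wait(T4) -> count=0 queue=[T4] holders={T1,T2,T3}
Step 17: signal(T3) -> count=0 queue=[] holders={T1,T2,T4}
Step 18: signal(T2) -> count=1 queue=[] holders={T1,T4}
Step 19: wait(T3) -> count=0 queue=[] holders={T1,T3,T4}
Final holders: T1,T3,T4

Answer: T1,T3,T4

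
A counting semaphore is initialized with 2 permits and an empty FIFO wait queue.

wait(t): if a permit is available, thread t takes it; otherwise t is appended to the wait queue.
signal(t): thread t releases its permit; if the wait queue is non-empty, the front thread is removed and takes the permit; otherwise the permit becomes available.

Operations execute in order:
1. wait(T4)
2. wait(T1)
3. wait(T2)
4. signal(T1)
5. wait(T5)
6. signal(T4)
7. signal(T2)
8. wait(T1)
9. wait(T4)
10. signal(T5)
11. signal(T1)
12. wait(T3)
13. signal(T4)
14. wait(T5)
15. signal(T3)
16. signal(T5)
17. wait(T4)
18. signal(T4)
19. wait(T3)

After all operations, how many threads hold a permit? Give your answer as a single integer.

Answer: 1

Derivation:
Step 1: wait(T4) -> count=1 queue=[] holders={T4}
Step 2: wait(T1) -> count=0 queue=[] holders={T1,T4}
Step 3: wait(T2) -> count=0 queue=[T2] holders={T1,T4}
Step 4: signal(T1) -> count=0 queue=[] holders={T2,T4}
Step 5: wait(T5) -> count=0 queue=[T5] holders={T2,T4}
Step 6: signal(T4) -> count=0 queue=[] holders={T2,T5}
Step 7: signal(T2) -> count=1 queue=[] holders={T5}
Step 8: wait(T1) -> count=0 queue=[] holders={T1,T5}
Step 9: wait(T4) -> count=0 queue=[T4] holders={T1,T5}
Step 10: signal(T5) -> count=0 queue=[] holders={T1,T4}
Step 11: signal(T1) -> count=1 queue=[] holders={T4}
Step 12: wait(T3) -> count=0 queue=[] holders={T3,T4}
Step 13: signal(T4) -> count=1 queue=[] holders={T3}
Step 14: wait(T5) -> count=0 queue=[] holders={T3,T5}
Step 15: signal(T3) -> count=1 queue=[] holders={T5}
Step 16: signal(T5) -> count=2 queue=[] holders={none}
Step 17: wait(T4) -> count=1 queue=[] holders={T4}
Step 18: signal(T4) -> count=2 queue=[] holders={none}
Step 19: wait(T3) -> count=1 queue=[] holders={T3}
Final holders: {T3} -> 1 thread(s)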